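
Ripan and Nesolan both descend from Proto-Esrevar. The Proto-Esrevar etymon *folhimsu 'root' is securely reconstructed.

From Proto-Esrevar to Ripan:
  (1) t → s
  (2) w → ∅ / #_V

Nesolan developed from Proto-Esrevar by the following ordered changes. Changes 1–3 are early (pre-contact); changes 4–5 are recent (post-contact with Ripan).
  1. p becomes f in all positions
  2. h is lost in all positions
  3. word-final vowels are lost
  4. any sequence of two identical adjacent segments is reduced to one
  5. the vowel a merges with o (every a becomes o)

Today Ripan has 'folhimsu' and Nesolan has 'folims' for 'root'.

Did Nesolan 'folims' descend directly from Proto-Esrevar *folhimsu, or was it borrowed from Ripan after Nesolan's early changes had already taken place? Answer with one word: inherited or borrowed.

inherited

If inherited, *folhimsu would pass through all of Nesolan's changes:
Nesolan: *folhimsu
  folhimsu (rule 1 does not apply)
  folhimsu → folimsu   [h-loss]
  folimsu → folims   [apocope]
  folims (rule 4 does not apply)
  folims (rule 5 does not apply)
  giving Nesolan folims.
If borrowed from Ripan 'folhimsu' after the early changes, it would undergo only the recent ones:
  rule 4 (degemination): no change (folhimsu)
  rule 5 (vowel merger): no change (folhimsu)
  ⇒ as a loan: folhimsu
Nesolan 'folims' matches the inherited outcome exactly, so it is an inherited cognate, not a loan.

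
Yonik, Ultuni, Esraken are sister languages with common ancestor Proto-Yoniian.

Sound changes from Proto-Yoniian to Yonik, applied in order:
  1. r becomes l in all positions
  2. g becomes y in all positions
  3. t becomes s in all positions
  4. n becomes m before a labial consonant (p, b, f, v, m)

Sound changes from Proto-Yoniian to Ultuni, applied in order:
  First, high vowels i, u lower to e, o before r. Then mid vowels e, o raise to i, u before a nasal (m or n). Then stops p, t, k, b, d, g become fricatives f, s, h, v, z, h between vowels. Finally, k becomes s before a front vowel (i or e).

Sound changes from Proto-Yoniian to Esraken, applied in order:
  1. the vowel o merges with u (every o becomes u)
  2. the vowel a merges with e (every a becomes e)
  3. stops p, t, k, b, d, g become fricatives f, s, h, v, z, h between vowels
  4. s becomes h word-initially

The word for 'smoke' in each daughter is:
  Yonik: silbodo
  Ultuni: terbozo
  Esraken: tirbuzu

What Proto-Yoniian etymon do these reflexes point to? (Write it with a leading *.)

*tirbodo

Position 6: Yonik has d, Ultuni has z, Esraken has z. Yonik preserves d here (none of its changes turn any other segment into d), so the proto-segment is *d.
Position 1: Yonik has s, Ultuni has t, Esraken has t. Ultuni preserves t here (none of its changes turn any other segment into t), so the proto-segment is *t.
Verify the candidate proto-form against each daughter:
Yonik: *tirbodo
  tirbodo → tilbodo   [unconditioned shift]
  tilbodo (rule 2 does not apply)
  tilbodo → silbodo   [unconditioned shift]
  silbodo (rule 4 does not apply)
  giving Yonik silbodo.
Ultuni: *tirbodo
  tirbodo → terbodo   [pre-rhotic lowering]
  terbodo (rule 2 does not apply)
  terbodo → terbozo   [intervocalic lenition]
  terbozo (rule 4 does not apply)
  giving Ultuni terbozo.
Esraken: start from *tirbodo.
  rule 1 (vowel merger): tirbodo → tirbudu
  rule 2: no change — tirbudu
  rule 3 (intervocalic lenition): tirbudu → tirbuzu
  rule 4: no change — tirbuzu
  ⇒ Esraken tirbuzu
No other proto-form is consistent with every reflex, so the reconstruction is *tirbodo.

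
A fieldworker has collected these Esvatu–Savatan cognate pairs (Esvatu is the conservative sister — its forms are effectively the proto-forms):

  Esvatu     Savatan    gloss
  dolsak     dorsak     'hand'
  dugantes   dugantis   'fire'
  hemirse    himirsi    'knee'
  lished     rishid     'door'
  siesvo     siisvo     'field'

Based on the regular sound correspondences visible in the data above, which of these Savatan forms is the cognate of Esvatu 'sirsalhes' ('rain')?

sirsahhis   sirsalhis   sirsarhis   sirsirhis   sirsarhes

sirsarhis

dolsak ~ dorsak — Esvatu l corresponds to Savatan r after a vowel, before a consonant other than r, m, n, p, b, f, v.
dugantes ~ dugantis, lished ~ rishid — Esvatu e corresponds to Savatan i after a consonant, before a consonant other than r, m, n, p, b, f, v.
Applying these to Esvatu 'sirsalhes':
  sirsalhes → sirsarhes   (l→r after a vowel, before a consonant other than r, m, n, p, b, f, v)
  sirsarhes → sirsarhis   (e→i after a consonant, before a consonant other than r, m, n, p, b, f, v)
So the Savatan cognate is 'sirsarhis'.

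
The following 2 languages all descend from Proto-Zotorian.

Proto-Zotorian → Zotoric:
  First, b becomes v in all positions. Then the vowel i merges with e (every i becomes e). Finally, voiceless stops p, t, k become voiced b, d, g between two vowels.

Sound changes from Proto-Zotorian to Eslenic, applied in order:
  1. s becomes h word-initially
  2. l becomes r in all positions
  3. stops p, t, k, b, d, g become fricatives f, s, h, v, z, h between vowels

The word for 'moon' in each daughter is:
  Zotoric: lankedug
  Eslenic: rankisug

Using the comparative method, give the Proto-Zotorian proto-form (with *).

Position 6: Zotoric has d, Eslenic has s. Taking the neighbouring segments as reconstructed: Zotoric d could go back to *t or *d; Eslenic s could go back to *t or *s — the one source consistent with every daughter is *t.
Position 5: Zotoric has e, Eslenic has i. Eslenic preserves i here (none of its changes turn any other segment into i), so the proto-segment is *i.
Position 1: Zotoric has l, Eslenic has r. Zotoric preserves l here (none of its changes turn any other segment into l), so the proto-segment is *l.
The remaining positions agree across the daughters. Check the candidate against every language:
Zotoric: *lankitug > lanketug > lankedug  (by vowel merger, intervocalic voicing)
Eslenic: *lankitug > rankitug > rankisug  (by unconditioned shift, intervocalic lenition)
*lankitug is the unique common source.

*lankitug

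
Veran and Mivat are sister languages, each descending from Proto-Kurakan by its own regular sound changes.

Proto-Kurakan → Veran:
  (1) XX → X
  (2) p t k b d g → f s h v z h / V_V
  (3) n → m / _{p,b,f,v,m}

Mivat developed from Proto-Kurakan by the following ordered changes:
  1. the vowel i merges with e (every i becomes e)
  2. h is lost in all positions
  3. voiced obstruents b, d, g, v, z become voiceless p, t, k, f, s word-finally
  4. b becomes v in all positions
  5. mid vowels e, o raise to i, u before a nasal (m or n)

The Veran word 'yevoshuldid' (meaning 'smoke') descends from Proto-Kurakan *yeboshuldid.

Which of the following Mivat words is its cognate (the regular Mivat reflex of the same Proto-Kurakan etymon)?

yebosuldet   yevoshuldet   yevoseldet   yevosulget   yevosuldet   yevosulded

Mivat: *yeboshuldid
  yeboshuldid → yeboshulded   [vowel merger]
  yeboshulded → yebosulded   [h-loss]
  yebosulded → yebosuldet   [final devoicing]
  yebosuldet → yevosuldet   [unconditioned shift]
  yevosuldet (rule 5 does not apply)
  giving Mivat yevosuldet.
Only 'yevosuldet' matches the regular Mivat development of *yeboshuldid.

yevosuldet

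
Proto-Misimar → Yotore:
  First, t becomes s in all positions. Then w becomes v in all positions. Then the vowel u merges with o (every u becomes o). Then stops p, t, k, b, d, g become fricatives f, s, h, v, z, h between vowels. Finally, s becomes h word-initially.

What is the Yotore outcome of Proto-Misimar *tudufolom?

Yotore: *tudufolom > sudufolom > sodofolom > sozofolom > hozofolom  (by unconditioned shift, vowel merger, intervocalic lenition, debuccalisation)

hozofolom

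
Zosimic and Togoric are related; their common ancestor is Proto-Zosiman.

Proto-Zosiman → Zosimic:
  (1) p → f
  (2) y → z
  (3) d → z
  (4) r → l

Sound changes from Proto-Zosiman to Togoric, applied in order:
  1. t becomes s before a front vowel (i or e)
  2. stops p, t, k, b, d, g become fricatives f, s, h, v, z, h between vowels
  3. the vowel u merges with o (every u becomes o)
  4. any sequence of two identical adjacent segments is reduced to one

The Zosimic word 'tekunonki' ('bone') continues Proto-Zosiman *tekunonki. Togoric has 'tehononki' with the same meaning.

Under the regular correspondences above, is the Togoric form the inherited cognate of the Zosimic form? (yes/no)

no

Derive the expected Togoric reflex of *tekunonki:
Togoric: *tekunonki > sekunonki > sehunonki > sehononki  (by palatalisation, intervocalic lenition, vowel merger)
The regular Togoric reflex would be 'sehononki', but the attested form is 'tehononki'. The correspondence is irregular, so they are not cognates (the Togoric form has a different source).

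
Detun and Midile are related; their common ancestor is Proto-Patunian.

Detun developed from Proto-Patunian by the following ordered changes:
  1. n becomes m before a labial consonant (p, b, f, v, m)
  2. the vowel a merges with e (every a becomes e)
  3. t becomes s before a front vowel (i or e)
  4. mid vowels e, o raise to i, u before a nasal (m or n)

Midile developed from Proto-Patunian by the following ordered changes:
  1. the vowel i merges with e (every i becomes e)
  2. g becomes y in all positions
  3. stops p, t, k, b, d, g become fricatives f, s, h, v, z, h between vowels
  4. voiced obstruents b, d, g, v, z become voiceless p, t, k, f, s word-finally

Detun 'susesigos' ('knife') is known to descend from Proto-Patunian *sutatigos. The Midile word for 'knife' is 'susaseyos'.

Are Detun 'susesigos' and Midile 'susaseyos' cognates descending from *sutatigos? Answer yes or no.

yes

Derive the expected Midile reflex of *sutatigos:
Midile: start from *sutatigos.
  rule 1 (vowel merger): sutatigos → sutategos
  rule 2 (unconditioned shift): sutategos → sutateyos
  rule 3 (intervocalic lenition): sutateyos → susaseyos
  rule 4: no change — susaseyos
  ⇒ Midile susaseyos
Midile 'susaseyos' matches the regular reflex exactly, so the pair is cognate.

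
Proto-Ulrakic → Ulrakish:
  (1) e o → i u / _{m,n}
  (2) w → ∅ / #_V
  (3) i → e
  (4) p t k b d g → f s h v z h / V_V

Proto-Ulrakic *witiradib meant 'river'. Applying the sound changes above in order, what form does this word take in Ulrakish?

eserazeb

Ulrakish: *witiradib > itiradib > eteradeb > eserazeb  (by glide loss, vowel merger, intervocalic lenition)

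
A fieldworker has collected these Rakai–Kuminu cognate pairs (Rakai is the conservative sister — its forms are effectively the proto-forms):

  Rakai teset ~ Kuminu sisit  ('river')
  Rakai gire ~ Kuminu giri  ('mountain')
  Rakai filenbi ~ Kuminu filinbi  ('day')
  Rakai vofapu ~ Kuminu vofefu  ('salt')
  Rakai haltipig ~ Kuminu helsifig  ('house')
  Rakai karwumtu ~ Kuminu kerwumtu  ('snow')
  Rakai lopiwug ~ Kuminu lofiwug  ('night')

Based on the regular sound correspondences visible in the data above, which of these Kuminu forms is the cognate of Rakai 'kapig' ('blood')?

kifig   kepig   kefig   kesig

vofapu ~ vofefu — Rakai a corresponds to Kuminu e after a consonant, before a labial obstruent.
haltipig ~ helsifig, lopiwug ~ lofiwug — Rakai p corresponds to Kuminu f between vowels (before a front vowel).
Applying these to Rakai 'kapig':
  kapig → kepig   (a→e after a consonant, before a labial obstruent)
  kepig → kefig   (p→f between vowels (before a front vowel))
So the Kuminu cognate is 'kefig'.

kefig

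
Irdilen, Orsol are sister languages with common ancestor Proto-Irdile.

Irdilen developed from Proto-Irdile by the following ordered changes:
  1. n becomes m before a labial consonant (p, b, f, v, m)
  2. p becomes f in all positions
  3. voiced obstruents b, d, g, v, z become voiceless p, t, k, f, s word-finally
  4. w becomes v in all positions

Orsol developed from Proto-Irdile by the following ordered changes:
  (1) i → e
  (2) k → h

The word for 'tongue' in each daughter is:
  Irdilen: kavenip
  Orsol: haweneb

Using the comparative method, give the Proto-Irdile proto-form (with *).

*kawenib

Position 7: Irdilen has p, Orsol has b. Orsol preserves b here (none of its changes turn any other segment into b), so the proto-segment is *b.
Position 1: Irdilen has k, Orsol has h. Taking the neighbouring segments as reconstructed: Irdilen k can only go back to *k; Orsol h could go back to *k or *h — the one source consistent with every daughter is *k.
Verify the candidate proto-form against each daughter:
Irdilen: *kawenib > kawenip > kavenip  (by final devoicing, unconditioned shift)
Orsol: *kawenib
  kawenib → kaweneb   [vowel merger]
  kaweneb → haweneb   [unconditioned shift]
  giving Orsol haweneb.
Only *kawenib yields all of Irdilen kavenip, Orsol haweneb.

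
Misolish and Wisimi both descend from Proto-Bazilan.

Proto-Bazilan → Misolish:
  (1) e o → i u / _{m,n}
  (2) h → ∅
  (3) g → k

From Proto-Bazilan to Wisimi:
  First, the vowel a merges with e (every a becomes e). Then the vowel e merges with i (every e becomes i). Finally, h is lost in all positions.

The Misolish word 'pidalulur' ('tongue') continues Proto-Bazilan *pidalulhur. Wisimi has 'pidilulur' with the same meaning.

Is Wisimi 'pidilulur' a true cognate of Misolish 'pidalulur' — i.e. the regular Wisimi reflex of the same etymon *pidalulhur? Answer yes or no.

yes

Derive the expected Wisimi reflex of *pidalulhur:
Wisimi: *pidalulhur > pidelulhur > pidilulhur > pidilulur  (by vowel merger, vowel merger, h-loss)
Wisimi 'pidilulur' matches the regular reflex exactly, so the pair is cognate.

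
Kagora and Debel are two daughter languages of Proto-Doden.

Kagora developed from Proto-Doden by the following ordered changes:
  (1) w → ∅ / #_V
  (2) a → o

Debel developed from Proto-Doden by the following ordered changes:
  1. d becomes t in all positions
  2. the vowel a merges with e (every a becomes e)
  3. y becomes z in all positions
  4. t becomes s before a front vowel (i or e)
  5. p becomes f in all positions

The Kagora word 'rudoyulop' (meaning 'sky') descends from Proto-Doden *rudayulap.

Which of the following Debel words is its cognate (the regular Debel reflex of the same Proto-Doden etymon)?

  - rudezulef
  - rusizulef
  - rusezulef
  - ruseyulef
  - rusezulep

Debel: *rudayulap > rutayulap > ruteyulep > rutezulep > rusezulep > rusezulef  (by unconditioned shift, vowel merger, unconditioned shift, palatalisation, unconditioned shift)
Among the options, 'rusezulef' alone shows every Debel change applied in order.

rusezulef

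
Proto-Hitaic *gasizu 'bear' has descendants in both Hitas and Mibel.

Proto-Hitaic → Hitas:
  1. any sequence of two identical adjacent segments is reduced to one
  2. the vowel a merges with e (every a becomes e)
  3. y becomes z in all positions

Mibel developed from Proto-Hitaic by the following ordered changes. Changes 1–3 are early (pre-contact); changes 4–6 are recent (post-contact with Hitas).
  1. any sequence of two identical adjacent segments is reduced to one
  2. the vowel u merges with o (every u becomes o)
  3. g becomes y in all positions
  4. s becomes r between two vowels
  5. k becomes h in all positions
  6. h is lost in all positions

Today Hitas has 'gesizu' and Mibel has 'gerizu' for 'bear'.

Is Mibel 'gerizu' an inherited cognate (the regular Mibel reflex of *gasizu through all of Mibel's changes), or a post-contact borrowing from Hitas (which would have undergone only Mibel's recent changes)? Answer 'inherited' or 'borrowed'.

If inherited, *gasizu would pass through all of Mibel's changes:
Mibel: *gasizu
  gasizu (rule 1 does not apply)
  gasizu → gasizo   [vowel merger]
  gasizo → yasizo   [unconditioned shift]
  yasizo → yarizo   [rhotacism]
  yarizo (rule 5 does not apply)
  yarizo (rule 6 does not apply)
  giving Mibel yarizo.
If borrowed from Hitas 'gesizu' after the early changes, it would undergo only the recent ones:
  rule 4 (rhotacism): gesizu → gerizu
  rule 5 (unconditioned shift): no change (gerizu)
  rule 6 (h-loss): no change (gerizu)
  ⇒ as a loan: gerizu
Mibel 'gerizu' matches the loan outcome 'gerizu', not the inherited 'yarizo' — it skipped the early Mibel changes, so it was borrowed from Hitas.

borrowed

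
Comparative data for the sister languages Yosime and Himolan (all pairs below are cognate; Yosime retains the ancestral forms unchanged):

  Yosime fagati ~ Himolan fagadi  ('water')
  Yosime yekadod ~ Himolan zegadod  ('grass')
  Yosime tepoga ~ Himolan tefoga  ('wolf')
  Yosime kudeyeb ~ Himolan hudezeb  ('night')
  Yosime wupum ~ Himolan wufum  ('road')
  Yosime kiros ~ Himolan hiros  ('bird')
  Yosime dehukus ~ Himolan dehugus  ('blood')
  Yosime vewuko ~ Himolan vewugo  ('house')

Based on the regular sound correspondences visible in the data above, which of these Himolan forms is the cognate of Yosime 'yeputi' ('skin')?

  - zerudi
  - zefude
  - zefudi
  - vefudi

zefudi

yekadod ~ zegadod — Yosime y corresponds to Himolan z word-initially before a front vowel.
wupum ~ wufum — Yosime p corresponds to Himolan f between vowels (before a back vowel).
fagati ~ fagadi — Yosime t corresponds to Himolan d between vowels (before a front vowel).
Applying these to Yosime 'yeputi':
  yeputi → zeputi   (y→z word-initially before a front vowel)
  zeputi → zefuti   (p→f between vowels (before a back vowel))
  zefuti → zefudi   (t→d between vowels (before a front vowel))
So the Himolan cognate is 'zefudi'.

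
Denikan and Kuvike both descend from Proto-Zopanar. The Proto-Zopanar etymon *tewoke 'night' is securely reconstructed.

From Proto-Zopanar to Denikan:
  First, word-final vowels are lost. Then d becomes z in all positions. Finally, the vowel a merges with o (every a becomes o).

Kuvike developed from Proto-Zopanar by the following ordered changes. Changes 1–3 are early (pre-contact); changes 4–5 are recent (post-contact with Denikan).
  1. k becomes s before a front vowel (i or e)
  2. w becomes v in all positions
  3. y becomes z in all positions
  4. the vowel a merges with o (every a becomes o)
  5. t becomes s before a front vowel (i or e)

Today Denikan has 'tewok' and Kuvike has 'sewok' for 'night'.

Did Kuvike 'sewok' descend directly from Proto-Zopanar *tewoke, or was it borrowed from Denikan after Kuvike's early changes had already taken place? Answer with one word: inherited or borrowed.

If inherited, *tewoke would pass through all of Kuvike's changes:
Kuvike: start from *tewoke.
  rule 1 (palatalisation): tewoke → tewose
  rule 2 (unconditioned shift): tewose → tevose
  rule 3: no change — tevose
  rule 4: no change — tevose
  rule 5 (palatalisation): tevose → sevose
  ⇒ Kuvike sevose
If borrowed from Denikan 'tewok' after the early changes, it would undergo only the recent ones:
  rule 4 (vowel merger): no change (tewok)
  rule 5 (palatalisation): tewok → sewok
  ⇒ as a loan: sewok
Kuvike 'sewok' matches the loan outcome 'sewok', not the inherited 'sevose' — it skipped the early Kuvike changes, so it was borrowed from Denikan.

borrowed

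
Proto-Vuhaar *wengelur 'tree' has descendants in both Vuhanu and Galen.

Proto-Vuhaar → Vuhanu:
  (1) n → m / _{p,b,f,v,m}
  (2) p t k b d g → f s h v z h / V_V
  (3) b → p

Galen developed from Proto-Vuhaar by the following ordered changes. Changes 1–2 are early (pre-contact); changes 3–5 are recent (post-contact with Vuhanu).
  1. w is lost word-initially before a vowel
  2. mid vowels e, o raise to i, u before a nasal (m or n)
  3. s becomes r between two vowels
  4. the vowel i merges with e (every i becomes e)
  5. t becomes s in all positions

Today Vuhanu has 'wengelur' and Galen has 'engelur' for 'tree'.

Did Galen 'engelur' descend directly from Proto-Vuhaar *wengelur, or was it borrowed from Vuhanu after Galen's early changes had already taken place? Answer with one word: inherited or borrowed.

inherited

If inherited, *wengelur would pass through all of Galen's changes:
Galen: *wengelur > engelur > ingelur > engelur  (by glide loss, pre-nasal raising, vowel merger)
If borrowed from Vuhanu 'wengelur' after the early changes, it would undergo only the recent ones:
  rule 3 (rhotacism): no change (wengelur)
  rule 4 (vowel merger): no change (wengelur)
  rule 5 (unconditioned shift): no change (wengelur)
  ⇒ as a loan: wengelur
Galen 'engelur' matches the inherited outcome exactly, so it is an inherited cognate, not a loan.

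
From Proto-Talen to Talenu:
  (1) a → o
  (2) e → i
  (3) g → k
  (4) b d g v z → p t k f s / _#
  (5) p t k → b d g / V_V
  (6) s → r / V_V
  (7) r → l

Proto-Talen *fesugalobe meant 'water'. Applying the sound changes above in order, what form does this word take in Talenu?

filugolobi

Talenu: *fesugalobe > fesugolobe > fisugolobi > fisukolobi > fisugolobi > firugolobi > filugolobi  (by vowel merger, vowel merger, unconditioned shift, intervocalic voicing, rhotacism, unconditioned shift)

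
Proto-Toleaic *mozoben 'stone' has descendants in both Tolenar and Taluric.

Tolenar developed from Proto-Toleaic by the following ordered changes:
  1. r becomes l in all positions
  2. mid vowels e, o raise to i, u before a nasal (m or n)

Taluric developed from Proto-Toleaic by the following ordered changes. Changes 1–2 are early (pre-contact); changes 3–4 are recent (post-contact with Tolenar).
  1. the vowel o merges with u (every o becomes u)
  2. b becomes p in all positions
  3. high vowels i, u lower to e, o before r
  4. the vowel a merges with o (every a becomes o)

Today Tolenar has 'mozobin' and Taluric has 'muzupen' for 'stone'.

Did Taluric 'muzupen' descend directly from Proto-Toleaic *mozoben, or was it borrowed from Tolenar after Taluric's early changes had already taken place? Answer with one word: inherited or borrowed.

If inherited, *mozoben would pass through all of Taluric's changes:
Taluric: *mozoben
  mozoben → muzuben   [vowel merger]
  muzuben → muzupen   [unconditioned shift]
  muzupen (rule 3 does not apply)
  muzupen (rule 4 does not apply)
  giving Taluric muzupen.
If borrowed from Tolenar 'mozobin' after the early changes, it would undergo only the recent ones:
  rule 3 (pre-rhotic lowering): no change (mozobin)
  rule 4 (vowel merger): no change (mozobin)
  ⇒ as a loan: mozobin
Taluric 'muzupen' matches the inherited outcome exactly, so it is an inherited cognate, not a loan.

inherited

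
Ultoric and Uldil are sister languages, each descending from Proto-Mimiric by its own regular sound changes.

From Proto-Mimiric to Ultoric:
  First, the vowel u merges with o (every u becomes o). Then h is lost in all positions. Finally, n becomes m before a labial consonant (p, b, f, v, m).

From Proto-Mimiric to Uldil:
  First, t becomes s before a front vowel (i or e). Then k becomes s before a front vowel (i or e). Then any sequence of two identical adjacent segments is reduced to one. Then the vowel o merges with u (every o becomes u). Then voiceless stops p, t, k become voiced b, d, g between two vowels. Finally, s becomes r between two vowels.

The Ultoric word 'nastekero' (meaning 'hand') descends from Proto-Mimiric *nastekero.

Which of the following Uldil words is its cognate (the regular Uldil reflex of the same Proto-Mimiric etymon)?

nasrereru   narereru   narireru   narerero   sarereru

Uldil: *nastekero > nassekero > nassesero > nasesero > naseseru > narereru  (by palatalisation, palatalisation, degemination, vowel merger, rhotacism)
The other candidates each miss or misapply at least one Uldil change.

narereru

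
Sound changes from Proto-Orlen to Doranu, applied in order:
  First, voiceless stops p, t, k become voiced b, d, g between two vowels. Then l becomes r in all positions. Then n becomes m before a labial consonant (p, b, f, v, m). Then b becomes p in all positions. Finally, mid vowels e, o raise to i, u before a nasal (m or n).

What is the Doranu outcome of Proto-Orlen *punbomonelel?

pumpumunerer

Doranu: start from *punbomonelel.
  rule 1: no change — punbomonelel
  rule 2 (unconditioned shift): punbomonelel → punbomonerer
  rule 3 (nasal place assimilation): punbomonerer → pumbomonerer
  rule 4 (unconditioned shift): pumbomonerer → pumpomonerer
  rule 5 (pre-nasal raising): pumpomonerer → pumpumunerer
  ⇒ Doranu pumpumunerer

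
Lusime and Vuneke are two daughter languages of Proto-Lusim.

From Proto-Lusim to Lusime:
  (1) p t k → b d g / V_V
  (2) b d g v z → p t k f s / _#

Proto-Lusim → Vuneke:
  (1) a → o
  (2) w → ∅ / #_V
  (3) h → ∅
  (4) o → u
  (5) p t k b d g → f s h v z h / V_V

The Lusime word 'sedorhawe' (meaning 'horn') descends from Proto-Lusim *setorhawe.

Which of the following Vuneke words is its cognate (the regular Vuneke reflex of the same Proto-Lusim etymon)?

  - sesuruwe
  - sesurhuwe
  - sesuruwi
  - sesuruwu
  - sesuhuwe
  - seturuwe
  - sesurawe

Vuneke: *setorhawe > setorhowe > setorowe > seturuwe > sesuruwe  (by vowel merger, h-loss, vowel merger, intervocalic lenition)
Among the options, 'sesuruwe' alone shows every Vuneke change applied in order.

sesuruwe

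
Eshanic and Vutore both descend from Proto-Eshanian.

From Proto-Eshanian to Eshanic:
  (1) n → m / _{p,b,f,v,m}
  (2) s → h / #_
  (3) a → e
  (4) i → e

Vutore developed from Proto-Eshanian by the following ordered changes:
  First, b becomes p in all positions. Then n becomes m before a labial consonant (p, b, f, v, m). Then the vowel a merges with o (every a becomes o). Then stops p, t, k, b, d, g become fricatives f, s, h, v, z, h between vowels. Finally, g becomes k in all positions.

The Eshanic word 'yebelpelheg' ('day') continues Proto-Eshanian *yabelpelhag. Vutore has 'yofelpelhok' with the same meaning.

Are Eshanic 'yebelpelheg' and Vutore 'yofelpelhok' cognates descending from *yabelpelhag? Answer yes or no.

yes

Derive the expected Vutore reflex of *yabelpelhag:
Vutore: *yabelpelhag
  yabelpelhag → yapelpelhag   [unconditioned shift]
  yapelpelhag (rule 2 does not apply)
  yapelpelhag → yopelpelhog   [vowel merger]
  yopelpelhog → yofelpelhog   [intervocalic lenition]
  yofelpelhog → yofelpelhok   [unconditioned shift]
  giving Vutore yofelpelhok.
Vutore 'yofelpelhok' matches the regular reflex exactly, so the pair is cognate.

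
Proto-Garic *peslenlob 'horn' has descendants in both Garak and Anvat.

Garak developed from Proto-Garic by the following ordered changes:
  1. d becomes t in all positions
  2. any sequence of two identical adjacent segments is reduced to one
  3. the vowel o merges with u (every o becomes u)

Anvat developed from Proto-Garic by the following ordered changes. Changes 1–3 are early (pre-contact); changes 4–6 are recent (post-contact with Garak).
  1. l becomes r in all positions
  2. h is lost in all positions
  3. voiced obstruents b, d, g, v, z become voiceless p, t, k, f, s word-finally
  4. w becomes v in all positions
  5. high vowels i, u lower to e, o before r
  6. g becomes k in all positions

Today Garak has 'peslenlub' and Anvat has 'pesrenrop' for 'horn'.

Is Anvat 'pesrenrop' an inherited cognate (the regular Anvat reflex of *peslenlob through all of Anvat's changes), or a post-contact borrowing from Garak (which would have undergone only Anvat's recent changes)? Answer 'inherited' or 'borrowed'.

inherited

If inherited, *peslenlob would pass through all of Anvat's changes:
Anvat: *peslenlob
  peslenlob → pesrenrob   [unconditioned shift]
  pesrenrob (rule 2 does not apply)
  pesrenrob → pesrenrop   [final devoicing]
  pesrenrop (rule 4 does not apply)
  pesrenrop (rule 5 does not apply)
  pesrenrop (rule 6 does not apply)
  giving Anvat pesrenrop.
If borrowed from Garak 'peslenlub' after the early changes, it would undergo only the recent ones:
  rule 4 (unconditioned shift): no change (peslenlub)
  rule 5 (pre-rhotic lowering): no change (peslenlub)
  rule 6 (unconditioned shift): no change (peslenlub)
  ⇒ as a loan: peslenlub
Anvat 'pesrenrop' matches the inherited outcome exactly, so it is an inherited cognate, not a loan.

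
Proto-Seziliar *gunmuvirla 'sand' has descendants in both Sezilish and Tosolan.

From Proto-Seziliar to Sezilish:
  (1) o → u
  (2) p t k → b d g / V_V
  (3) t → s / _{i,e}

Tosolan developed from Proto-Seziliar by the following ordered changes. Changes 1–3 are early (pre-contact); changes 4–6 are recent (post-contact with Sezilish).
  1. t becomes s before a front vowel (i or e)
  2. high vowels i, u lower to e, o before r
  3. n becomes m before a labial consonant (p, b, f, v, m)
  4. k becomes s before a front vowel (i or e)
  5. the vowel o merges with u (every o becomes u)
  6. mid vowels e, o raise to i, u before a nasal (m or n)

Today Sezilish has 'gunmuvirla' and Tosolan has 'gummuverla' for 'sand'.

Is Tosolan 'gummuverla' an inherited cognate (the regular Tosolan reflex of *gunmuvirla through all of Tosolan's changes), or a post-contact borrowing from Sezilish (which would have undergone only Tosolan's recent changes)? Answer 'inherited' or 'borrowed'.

inherited

If inherited, *gunmuvirla would pass through all of Tosolan's changes:
Tosolan: start from *gunmuvirla.
  rule 1: no change — gunmuvirla
  rule 2 (pre-rhotic lowering): gunmuvirla → gunmuverla
  rule 3 (nasal place assimilation): gunmuverla → gummuverla
  rule 4: no change — gummuverla
  rule 5: no change — gummuverla
  rule 6: no change — gummuverla
  ⇒ Tosolan gummuverla
If borrowed from Sezilish 'gunmuvirla' after the early changes, it would undergo only the recent ones:
  rule 4 (palatalisation): no change (gunmuvirla)
  rule 5 (vowel merger): no change (gunmuvirla)
  rule 6 (pre-nasal raising): no change (gunmuvirla)
  ⇒ as a loan: gunmuvirla
Tosolan 'gummuverla' matches the inherited outcome exactly, so it is an inherited cognate, not a loan.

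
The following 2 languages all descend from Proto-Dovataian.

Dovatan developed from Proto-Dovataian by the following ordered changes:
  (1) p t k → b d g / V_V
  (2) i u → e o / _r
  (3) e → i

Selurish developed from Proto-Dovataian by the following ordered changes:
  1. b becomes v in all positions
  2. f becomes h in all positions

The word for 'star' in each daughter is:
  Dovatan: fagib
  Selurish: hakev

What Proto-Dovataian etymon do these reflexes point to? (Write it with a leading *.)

Position 4: Dovatan has i, Selurish has e. Selurish preserves e here (none of its changes turn any other segment into e), so the proto-segment is *e.
Position 3: Dovatan has g, Selurish has k. Selurish preserves k here (none of its changes turn any other segment into k), so the proto-segment is *k.
Position 5: Dovatan has b, Selurish has v. Taking the neighbouring segments as reconstructed: Dovatan b can only go back to *b; Selurish v could go back to *b or *v — the one source consistent with every daughter is *b.
Continuing position by position gives *fakeb; check it forward:
Dovatan: start from *fakeb.
  rule 1 (intervocalic voicing): fakeb → fageb
  rule 2: no change — fageb
  rule 3 (vowel merger): fageb → fagib
  ⇒ Dovatan fagib
Selurish: *fakeb > fakev > hakev  (by unconditioned shift, unconditioned shift)
No other proto-form is consistent with every reflex, so the reconstruction is *fakeb.

*fakeb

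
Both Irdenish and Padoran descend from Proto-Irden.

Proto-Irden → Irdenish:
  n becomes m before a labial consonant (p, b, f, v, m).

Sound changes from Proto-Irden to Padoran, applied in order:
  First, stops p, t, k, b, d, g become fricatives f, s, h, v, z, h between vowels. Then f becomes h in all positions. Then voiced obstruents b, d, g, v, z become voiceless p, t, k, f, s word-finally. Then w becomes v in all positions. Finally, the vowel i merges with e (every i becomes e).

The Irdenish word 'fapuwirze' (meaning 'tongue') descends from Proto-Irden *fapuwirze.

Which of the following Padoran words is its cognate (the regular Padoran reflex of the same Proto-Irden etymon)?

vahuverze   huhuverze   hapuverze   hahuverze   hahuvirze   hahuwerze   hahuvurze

Padoran: *fapuwirze > fafuwirze > hahuwirze > hahuvirze > hahuverze  (by intervocalic lenition, unconditioned shift, unconditioned shift, vowel merger)
Among the options, 'hahuverze' alone shows every Padoran change applied in order.

hahuverze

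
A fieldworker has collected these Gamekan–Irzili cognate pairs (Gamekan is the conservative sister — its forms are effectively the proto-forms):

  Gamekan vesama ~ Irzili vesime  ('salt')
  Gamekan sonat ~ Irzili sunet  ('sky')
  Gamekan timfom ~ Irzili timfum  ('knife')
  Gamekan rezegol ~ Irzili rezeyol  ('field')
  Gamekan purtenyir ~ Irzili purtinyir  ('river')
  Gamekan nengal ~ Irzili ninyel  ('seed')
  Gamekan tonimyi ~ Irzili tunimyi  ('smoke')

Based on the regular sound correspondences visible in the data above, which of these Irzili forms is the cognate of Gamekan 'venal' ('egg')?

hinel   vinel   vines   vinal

vinel

purtenyir ~ purtinyir, nengal ~ ninyel — Gamekan e corresponds to Irzili i after a consonant, before a nasal.
sonat ~ sunet, nengal ~ ninyel — Gamekan a corresponds to Irzili e after a consonant, before a consonant other than r, m, n, p, b, f, v.
Applying these to Gamekan 'venal':
  venal → vinal   (e→i after a consonant, before a nasal)
  vinal → vinel   (a→e after a consonant, before a consonant other than r, m, n, p, b, f, v)
So the Irzili cognate is 'vinel'.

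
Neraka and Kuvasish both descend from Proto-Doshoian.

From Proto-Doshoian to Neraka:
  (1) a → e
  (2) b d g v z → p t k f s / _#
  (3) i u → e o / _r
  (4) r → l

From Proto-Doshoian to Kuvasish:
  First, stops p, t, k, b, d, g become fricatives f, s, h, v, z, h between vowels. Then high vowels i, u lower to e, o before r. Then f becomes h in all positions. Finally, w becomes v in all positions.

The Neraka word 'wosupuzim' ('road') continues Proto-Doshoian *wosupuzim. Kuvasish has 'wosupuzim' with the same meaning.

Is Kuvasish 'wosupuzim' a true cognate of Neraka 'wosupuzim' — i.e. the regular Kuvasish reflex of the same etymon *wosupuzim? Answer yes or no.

no

Derive the expected Kuvasish reflex of *wosupuzim:
Kuvasish: start from *wosupuzim.
  rule 1 (intervocalic lenition): wosupuzim → wosufuzim
  rule 2: no change — wosufuzim
  rule 3 (unconditioned shift): wosufuzim → wosuhuzim
  rule 4 (unconditioned shift): wosuhuzim → vosuhuzim
  ⇒ Kuvasish vosuhuzim
The regular Kuvasish reflex would be 'vosuhuzim', but the attested form is 'wosupuzim'. The correspondence is irregular, so they are not cognates (the Kuvasish form has a different source).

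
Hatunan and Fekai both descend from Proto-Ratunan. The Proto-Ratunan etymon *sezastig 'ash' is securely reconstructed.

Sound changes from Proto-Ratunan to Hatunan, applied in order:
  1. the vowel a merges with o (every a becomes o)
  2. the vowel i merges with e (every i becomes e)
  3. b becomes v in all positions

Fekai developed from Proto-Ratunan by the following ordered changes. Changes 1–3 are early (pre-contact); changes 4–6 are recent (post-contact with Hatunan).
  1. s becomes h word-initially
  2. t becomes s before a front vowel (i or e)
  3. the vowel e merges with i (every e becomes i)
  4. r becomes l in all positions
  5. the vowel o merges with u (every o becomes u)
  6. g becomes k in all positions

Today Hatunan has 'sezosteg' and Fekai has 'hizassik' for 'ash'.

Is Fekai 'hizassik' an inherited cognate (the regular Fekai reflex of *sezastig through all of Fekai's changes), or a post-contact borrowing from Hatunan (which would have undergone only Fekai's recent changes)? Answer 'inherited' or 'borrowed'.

inherited

If inherited, *sezastig would pass through all of Fekai's changes:
Fekai: start from *sezastig.
  rule 1 (debuccalisation): sezastig → hezastig
  rule 2 (palatalisation): hezastig → hezassig
  rule 3 (vowel merger): hezassig → hizassig
  rule 4: no change — hizassig
  rule 5: no change — hizassig
  rule 6 (unconditioned shift): hizassig → hizassik
  ⇒ Fekai hizassik
If borrowed from Hatunan 'sezosteg' after the early changes, it would undergo only the recent ones:
  rule 4 (unconditioned shift): no change (sezosteg)
  rule 5 (vowel merger): sezosteg → sezusteg
  rule 6 (unconditioned shift): sezusteg → sezustek
  ⇒ as a loan: sezustek
Fekai 'hizassik' matches the inherited outcome exactly, so it is an inherited cognate, not a loan.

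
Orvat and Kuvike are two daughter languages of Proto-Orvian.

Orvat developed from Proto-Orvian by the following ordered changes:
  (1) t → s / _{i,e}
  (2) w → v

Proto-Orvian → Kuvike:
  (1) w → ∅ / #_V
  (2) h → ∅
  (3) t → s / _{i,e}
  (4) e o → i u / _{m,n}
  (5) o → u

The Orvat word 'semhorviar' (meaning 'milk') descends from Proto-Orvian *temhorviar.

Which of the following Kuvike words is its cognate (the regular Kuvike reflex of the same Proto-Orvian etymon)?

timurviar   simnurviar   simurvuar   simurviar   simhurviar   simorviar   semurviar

Kuvike: *temhorviar
  temhorviar (rule 1 does not apply)
  temhorviar → temorviar   [h-loss]
  temorviar → semorviar   [palatalisation]
  semorviar → simorviar   [pre-nasal raising]
  simorviar → simurviar   [vowel merger]
  giving Kuvike simurviar.

simurviar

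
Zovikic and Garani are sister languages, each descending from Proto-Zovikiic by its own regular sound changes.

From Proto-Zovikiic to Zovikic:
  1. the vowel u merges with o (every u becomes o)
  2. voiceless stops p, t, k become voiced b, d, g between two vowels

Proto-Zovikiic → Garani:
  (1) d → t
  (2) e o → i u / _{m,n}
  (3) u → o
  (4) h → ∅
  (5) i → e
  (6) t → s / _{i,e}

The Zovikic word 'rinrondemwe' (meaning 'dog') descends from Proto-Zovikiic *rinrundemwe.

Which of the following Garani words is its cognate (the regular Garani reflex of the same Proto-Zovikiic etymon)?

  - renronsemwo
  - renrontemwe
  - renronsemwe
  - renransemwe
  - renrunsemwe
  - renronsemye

renronsemwe

Garani: start from *rinrundemwe.
  rule 1 (unconditioned shift): rinrundemwe → rinruntemwe
  rule 2 (pre-nasal raising): rinruntemwe → rinruntimwe
  rule 3 (vowel merger): rinruntimwe → rinrontimwe
  rule 4: no change — rinrontimwe
  rule 5 (vowel merger): rinrontimwe → renrontemwe
  rule 6 (palatalisation): renrontemwe → renronsemwe
  ⇒ Garani renronsemwe
The other candidates each miss or misapply at least one Garani change.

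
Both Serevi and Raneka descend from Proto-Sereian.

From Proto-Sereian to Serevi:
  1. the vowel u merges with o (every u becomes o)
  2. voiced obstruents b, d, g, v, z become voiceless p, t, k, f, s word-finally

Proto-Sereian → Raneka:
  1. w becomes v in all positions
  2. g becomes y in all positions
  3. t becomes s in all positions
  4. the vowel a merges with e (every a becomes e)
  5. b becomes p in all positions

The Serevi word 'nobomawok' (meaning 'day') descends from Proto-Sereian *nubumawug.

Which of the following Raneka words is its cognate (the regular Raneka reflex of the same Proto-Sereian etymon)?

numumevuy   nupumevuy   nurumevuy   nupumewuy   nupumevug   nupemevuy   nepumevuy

nupumevuy

Raneka: *nubumawug > nubumavug > nubumavuy > nubumevuy > nupumevuy  (by unconditioned shift, unconditioned shift, vowel merger, unconditioned shift)
The other candidates each miss or misapply at least one Raneka change.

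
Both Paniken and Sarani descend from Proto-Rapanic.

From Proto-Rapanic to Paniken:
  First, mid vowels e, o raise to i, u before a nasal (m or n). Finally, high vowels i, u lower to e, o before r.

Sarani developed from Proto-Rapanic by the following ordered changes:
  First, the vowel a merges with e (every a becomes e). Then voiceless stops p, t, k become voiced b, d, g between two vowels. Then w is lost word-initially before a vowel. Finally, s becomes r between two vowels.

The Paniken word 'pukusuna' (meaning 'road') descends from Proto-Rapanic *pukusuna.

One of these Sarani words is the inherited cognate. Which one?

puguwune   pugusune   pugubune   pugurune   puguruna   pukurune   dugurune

pugurune

Sarani: start from *pukusuna.
  rule 1 (vowel merger): pukusuna → pukusune
  rule 2 (intervocalic voicing): pukusune → pugusune
  rule 3: no change — pugusune
  rule 4 (rhotacism): pugusune → pugurune
  ⇒ Sarani pugurune
Only 'pugurune' matches the regular Sarani development of *pukusuna.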